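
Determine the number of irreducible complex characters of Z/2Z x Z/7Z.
14

Explanation: The number of irreducible complex representations of a finite group equals its number of conjugacy classes. Z/2Z x Z/7Z is abelian of order 14, so every element is its own conjugacy class: 14 classes, so Z/2Z x Z/7Z (order 14) has exactly 14 irreducible complex representations.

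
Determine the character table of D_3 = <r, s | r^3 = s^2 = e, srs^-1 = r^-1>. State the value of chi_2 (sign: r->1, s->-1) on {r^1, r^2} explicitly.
Conjugacy classes: {e} of size 1, {r^1, r^2} of size 2, {s, sr, ..., sr^2} of size 3.
Character table:
  irrep \ class              {e} (size 1)  {r^1, r^2} (size 2)  {s, sr, ..., sr^2} (size 3)
  chi_1 (triv)               1             1                    1                          
  chi_2 (sign: r->1, s->-1)  1             1                    -1                         
  chi_3 (2d, j=1)            2             -1                   0                          

Spot check: chi_2 (sign: r->1, s->-1) on {r^1, r^2} = 1.

D_3 has order 2*3 = 6 with 3 conjugacy classes, hence 3 irreducibles. Sum of squared dims 1 + 1 + 4 = 6 = |G|. Linear characters come from the abelianisation; the 2-dimensional irreps have character r^k -> 2*cos(2*pi*j*k/3), reflections -> 0.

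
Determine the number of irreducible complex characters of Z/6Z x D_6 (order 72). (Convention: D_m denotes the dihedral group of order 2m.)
36

Solution. The number of irreducible complex representations of a finite group equals its number of conjugacy classes. For a direct product, #classes(G x H) = #classes(G) * #classes(H). Z/6Z has 6 classes (abelian), D_6 has 6 classes, so 6 * 6 = 36, so Z/6Z x D_6 (order 72) has exactly 36 irreducible complex representations.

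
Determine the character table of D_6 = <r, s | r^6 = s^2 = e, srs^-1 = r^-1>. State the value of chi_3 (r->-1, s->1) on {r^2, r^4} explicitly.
Conjugacy classes: {e} of size 1, {r^3} of size 1, {r^1, r^5} of size 2, {r^2, r^4} of size 2, {s, sr^2, ...} of size 3, {sr, sr^3, ...} of size 3.
Character table:
  irrep \ class              {e} (size 1)  {r^3} (size 1)  {r^1, r^5} (size 2)  {r^2, r^4} (size 2)  {s, sr^2, ...} (size 3)  {sr, sr^3, ...} (size 3)
  chi_1 (triv)               1             1               1                    1                    1                        1                       
  chi_2 (sign: r->1, s->-1)  1             1               1                    1                    -1                       -1                      
  chi_3 (r->-1, s->1)        1             -1              -1                   1                    1                        -1                      
  chi_4 (r->-1, s->-1)       1             -1              -1                   1                    -1                       1                       
  chi_5 (2d, j=1)            2             -2              1                    -1                   0                        0                       
  chi_6 (2d, j=2)            2             2               -1                   -1                   0                        0                       

Spot check: chi_3 (r->-1, s->1) on {r^2, r^4} = 1.

D_6 has order 2*6 = 12 with 6 conjugacy classes, hence 6 irreducibles. Sum of squared dims 1 + 1 + 1 + 1 + 4 + 4 = 12 = |G|. Linear characters come from the abelianisation; the 2-dimensional irreps have character r^k -> 2*cos(2*pi*j*k/6), reflections -> 0.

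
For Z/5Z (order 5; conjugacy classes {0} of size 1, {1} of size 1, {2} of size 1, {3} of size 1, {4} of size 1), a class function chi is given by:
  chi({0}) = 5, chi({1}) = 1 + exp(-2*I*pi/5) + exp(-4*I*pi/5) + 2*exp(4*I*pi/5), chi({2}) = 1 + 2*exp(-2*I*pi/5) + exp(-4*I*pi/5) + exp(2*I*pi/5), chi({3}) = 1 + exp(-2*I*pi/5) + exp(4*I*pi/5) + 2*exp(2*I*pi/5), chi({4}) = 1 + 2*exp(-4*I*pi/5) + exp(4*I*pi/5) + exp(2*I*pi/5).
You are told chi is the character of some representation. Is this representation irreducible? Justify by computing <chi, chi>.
Not irreducible (reducible): <chi, chi> = 7 > 1.

<chi, chi> = (1/|G|) sum_C |C| * |chi(C)|^2 = (1/5)[1*|5|^2 + 1*|1 + exp(-2*I*pi/5) + exp(-4*I*pi/5) + 2*exp(4*I*pi/5)|^2 + 1*|1 + 2*exp(-2*I*pi/5) + exp(-4*I*pi/5) + exp(2*I*pi/5)|^2 + 1*|1 + exp(-2*I*pi/5) + exp(4*I*pi/5) + 2*exp(2*I*pi/5)|^2 + 1*|1 + 2*exp(-4*I*pi/5) + exp(4*I*pi/5) + exp(2*I*pi/5)|^2]
  = (1/5)[(25) + (7 + 4*exp(-2*I*pi/5) + 5*exp(-4*I*pi/5) + 5*exp(4*I*pi/5) + 4*exp(2*I*pi/5)) + (7 + 5*exp(-2*I*pi/5) + 4*exp(-4*I*pi/5) + 4*exp(4*I*pi/5) + 5*exp(2*I*pi/5)) + (7 + 5*exp(-2*I*pi/5) + 4*exp(-4*I*pi/5) + 4*exp(4*I*pi/5) + 5*exp(2*I*pi/5)) + (7 + 4*exp(-2*I*pi/5) + 5*exp(-4*I*pi/5) + 5*exp(4*I*pi/5) + 4*exp(2*I*pi/5))] = 35/5 = 7.
(Exp terms are combined using exp(i*s)*conj(exp(i*t)) = exp(i*(s-t)), and sums of them are collapsed using the identity that for every m > 1 the m distinct m-th roots of unity sum to 0, e.g. 1 + exp(2*I*pi/3) + exp(-2*I*pi/3) = 0.)
A character is irreducible iff <chi, chi> = 1, so this representation is reducible.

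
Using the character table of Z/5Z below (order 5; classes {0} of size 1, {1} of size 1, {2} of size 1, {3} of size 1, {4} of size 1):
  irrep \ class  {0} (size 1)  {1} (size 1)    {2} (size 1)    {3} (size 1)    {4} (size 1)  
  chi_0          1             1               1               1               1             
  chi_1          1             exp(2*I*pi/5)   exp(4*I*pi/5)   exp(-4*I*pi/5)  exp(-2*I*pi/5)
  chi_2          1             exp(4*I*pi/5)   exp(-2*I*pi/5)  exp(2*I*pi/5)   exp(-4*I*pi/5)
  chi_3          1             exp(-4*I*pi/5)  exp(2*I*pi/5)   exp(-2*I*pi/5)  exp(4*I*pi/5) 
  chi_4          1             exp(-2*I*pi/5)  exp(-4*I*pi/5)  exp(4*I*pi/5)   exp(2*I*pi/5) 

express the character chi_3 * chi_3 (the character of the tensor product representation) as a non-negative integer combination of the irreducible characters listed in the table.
chi_3 tensor chi_3 = chi_1 (all other irreducibles have multiplicity 0).

Argument: The character of a tensor product is the pointwise product (chi_3 * chi_3)(C) = chi_3(C) * chi_3(C):
  {0}: (1)*(1), {1}: (exp(-4*I*pi/5))*(exp(-4*I*pi/5)), {2}: (exp(2*I*pi/5))*(exp(2*I*pi/5)), {3}: (exp(-2*I*pi/5))*(exp(-2*I*pi/5)), {4}: (exp(4*I*pi/5))*(exp(4*I*pi/5))
so (chi_3 * chi_3) takes values
  {0} -> 1, {1} -> exp(2*I*pi/5), {2} -> exp(4*I*pi/5), {3} -> exp(-4*I*pi/5), {4} -> exp(-2*I*pi/5).
Now take the inner product of this character with each irreducible chi from the table, <chi_3*chi_3, chi> = (1/5) sum_C |C| (chi_3*chi_3)(C) conj(chi(C)):
  <chi_3*chi_3, chi_0> = (1/5)[1*(1)*conj(1) + 1*(exp(2*I*pi/5))*conj(1) + 1*(exp(4*I*pi/5))*conj(1) + 1*(exp(-4*I*pi/5))*conj(1) + 1*(exp(-2*I*pi/5))*conj(1)]
      = (1/5)[(1) + (exp(2*I*pi/5)) + (exp(4*I*pi/5)) + (exp(-4*I*pi/5)) + (exp(-2*I*pi/5))] = 0/5 = 0
  <chi_3*chi_3, chi_1> = (1/5)[1*(1)*conj(1) + 1*(exp(2*I*pi/5))*conj(exp(2*I*pi/5)) + 1*(exp(4*I*pi/5))*conj(exp(4*I*pi/5)) + 1*(exp(-4*I*pi/5))*conj(exp(-4*I*pi/5)) + 1*(exp(-2*I*pi/5))*conj(exp(-2*I*pi/5))]
      = (1/5)[(1) + (1) + (1) + (1) + (1)] = 5/5 = 1
  <chi_3*chi_3, chi_2> = (1/5)[1*(1)*conj(1) + 1*(exp(2*I*pi/5))*conj(exp(4*I*pi/5)) + 1*(exp(4*I*pi/5))*conj(exp(-2*I*pi/5)) + 1*(exp(-4*I*pi/5))*conj(exp(2*I*pi/5)) + 1*(exp(-2*I*pi/5))*conj(exp(-4*I*pi/5))]
      = (1/5)[(1) + (exp(-2*I*pi/5)) + (exp(-4*I*pi/5)) + (exp(4*I*pi/5)) + (exp(2*I*pi/5))] = 0/5 = 0
  <chi_3*chi_3, chi_3> = (1/5)[1*(1)*conj(1) + 1*(exp(2*I*pi/5))*conj(exp(-4*I*pi/5)) + 1*(exp(4*I*pi/5))*conj(exp(2*I*pi/5)) + 1*(exp(-4*I*pi/5))*conj(exp(-2*I*pi/5)) + 1*(exp(-2*I*pi/5))*conj(exp(4*I*pi/5))]
      = (1/5)[(1) + (exp(-4*I*pi/5)) + (exp(2*I*pi/5)) + (exp(-2*I*pi/5)) + (exp(4*I*pi/5))] = 0/5 = 0
  <chi_3*chi_3, chi_4> = (1/5)[1*(1)*conj(1) + 1*(exp(2*I*pi/5))*conj(exp(-2*I*pi/5)) + 1*(exp(4*I*pi/5))*conj(exp(-4*I*pi/5)) + 1*(exp(-4*I*pi/5))*conj(exp(4*I*pi/5)) + 1*(exp(-2*I*pi/5))*conj(exp(2*I*pi/5))]
      = (1/5)[(1) + (exp(4*I*pi/5)) + (exp(-2*I*pi/5)) + (exp(2*I*pi/5)) + (exp(-4*I*pi/5))] = 0/5 = 0
(Exp terms are combined using exp(i*s)*conj(exp(i*t)) = exp(i*(s-t)), and sums of them are collapsed using the identity that for every m > 1 the m distinct m-th roots of unity sum to 0, e.g. 1 + exp(2*I*pi/3) + exp(-2*I*pi/3) = 0.)
Hence the multiplicities are chi_1: 1. Dimension check: dim(chi_3)*dim(chi_3) = 1*1 = 1 and sum (mult * dim) = 1*1 = 1.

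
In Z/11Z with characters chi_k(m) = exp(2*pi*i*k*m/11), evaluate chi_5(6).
chi_5(6) = zeta_11^30 = exp(-6*I*pi/11)

Details: chi_5(6) = zeta_11^(5*6) = zeta_11^30. Since zeta_11^11 = 1, this equals zeta_11^8 = exp(2*pi*i*8/11) = exp(-6*I*pi/11).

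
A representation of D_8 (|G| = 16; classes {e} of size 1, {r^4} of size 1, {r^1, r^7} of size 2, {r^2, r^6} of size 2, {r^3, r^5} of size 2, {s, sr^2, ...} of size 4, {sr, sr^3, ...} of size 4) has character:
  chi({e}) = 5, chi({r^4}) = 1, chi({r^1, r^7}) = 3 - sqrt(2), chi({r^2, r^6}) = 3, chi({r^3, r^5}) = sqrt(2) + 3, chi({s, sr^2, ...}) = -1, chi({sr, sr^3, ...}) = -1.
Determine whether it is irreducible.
Not irreducible (reducible): <chi, chi> = 6 > 1.

<chi, chi> = (1/|G|) sum_C |C| * |chi(C)|^2 = (1/16)[1*|5|^2 + 1*|1|^2 + 2*|3 - sqrt(2)|^2 + 2*|3|^2 + 2*|sqrt(2) + 3|^2 + 4*|-1|^2 + 4*|-1|^2]
  = (1/16)[(25) + (1) + (22 - 12*sqrt(2)) + (18) + (12*sqrt(2) + 22) + (4) + (4)] = 96/16 = 6.
A character is irreducible iff <chi, chi> = 1, so this representation is reducible.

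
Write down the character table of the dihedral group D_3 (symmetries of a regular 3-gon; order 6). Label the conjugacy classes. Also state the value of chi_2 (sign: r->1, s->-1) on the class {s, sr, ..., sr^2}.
Conjugacy classes: {e} of size 1, {r^1, r^2} of size 2, {s, sr, ..., sr^2} of size 3.
Character table:
  irrep \ class              {e} (size 1)  {r^1, r^2} (size 2)  {s, sr, ..., sr^2} (size 3)
  chi_1 (triv)               1             1                    1                          
  chi_2 (sign: r->1, s->-1)  1             1                    -1                         
  chi_3 (2d, j=1)            2             -1                   0                          

Spot check: chi_2 (sign: r->1, s->-1) on {s, sr, ..., sr^2} = -1.

Solution. D_3 has order 2*3 = 6 with 3 conjugacy classes, hence 3 irreducibles. Sum of squared dims 1 + 1 + 4 = 6 = |G|. Linear characters come from the abelianisation; the 2-dimensional irreps have character r^k -> 2*cos(2*pi*j*k/3), reflections -> 0.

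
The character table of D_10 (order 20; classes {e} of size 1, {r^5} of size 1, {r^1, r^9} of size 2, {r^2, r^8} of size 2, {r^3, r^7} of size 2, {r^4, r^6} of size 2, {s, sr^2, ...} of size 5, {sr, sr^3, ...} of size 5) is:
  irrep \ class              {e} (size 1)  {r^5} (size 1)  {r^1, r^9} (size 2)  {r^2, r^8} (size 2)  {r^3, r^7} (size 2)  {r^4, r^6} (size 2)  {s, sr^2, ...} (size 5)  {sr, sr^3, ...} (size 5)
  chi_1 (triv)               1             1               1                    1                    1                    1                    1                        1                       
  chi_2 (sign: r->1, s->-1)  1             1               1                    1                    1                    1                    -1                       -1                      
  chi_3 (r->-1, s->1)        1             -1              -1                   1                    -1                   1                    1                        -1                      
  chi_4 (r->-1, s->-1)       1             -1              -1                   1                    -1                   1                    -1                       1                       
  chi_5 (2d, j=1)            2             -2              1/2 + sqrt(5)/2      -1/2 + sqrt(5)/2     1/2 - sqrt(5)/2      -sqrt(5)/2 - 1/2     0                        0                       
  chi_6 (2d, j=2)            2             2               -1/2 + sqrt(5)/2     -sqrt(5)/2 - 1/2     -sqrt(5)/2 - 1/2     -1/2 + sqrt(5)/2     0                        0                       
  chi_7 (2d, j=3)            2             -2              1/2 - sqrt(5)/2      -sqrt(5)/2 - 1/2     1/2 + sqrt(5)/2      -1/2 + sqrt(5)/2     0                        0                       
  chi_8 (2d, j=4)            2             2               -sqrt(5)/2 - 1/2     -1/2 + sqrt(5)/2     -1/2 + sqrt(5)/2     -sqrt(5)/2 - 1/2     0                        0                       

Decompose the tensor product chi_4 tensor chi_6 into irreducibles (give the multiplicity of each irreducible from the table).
chi_4 tensor chi_6 = chi_7 (all other irreducibles have multiplicity 0).

Solution. The character of a tensor product is the pointwise product (chi_4 * chi_6)(C) = chi_4(C) * chi_6(C):
  {e}: (1)*(2), {r^5}: (-1)*(2), {r^1, r^9}: (-1)*(-1/2 + sqrt(5)/2), {r^2, r^8}: (1)*(-sqrt(5)/2 - 1/2), {r^3, r^7}: (-1)*(-sqrt(5)/2 - 1/2), {r^4, r^6}: (1)*(-1/2 + sqrt(5)/2), {s, sr^2, ...}: (-1)*(0), {sr, sr^3, ...}: (1)*(0)
so (chi_4 * chi_6) takes values
  {e} -> 2, {r^5} -> -2, {r^1, r^9} -> 1/2 - sqrt(5)/2, {r^2, r^8} -> -sqrt(5)/2 - 1/2, {r^3, r^7} -> 1/2 + sqrt(5)/2, {r^4, r^6} -> -1/2 + sqrt(5)/2, {s, sr^2, ...} -> 0, {sr, sr^3, ...} -> 0.
Now take the inner product of this character with each irreducible chi from the table, <chi_4*chi_6, chi> = (1/20) sum_C |C| (chi_4*chi_6)(C) conj(chi(C)):
  <chi_4*chi_6, chi_1> = (1/20)[1*(2)*conj(1) + 1*(-2)*conj(1) + 2*(1/2 - sqrt(5)/2)*conj(1) + 2*(-sqrt(5)/2 - 1/2)*conj(1) + 2*(1/2 + sqrt(5)/2)*conj(1) + 2*(-1/2 + sqrt(5)/2)*conj(1) + 5*(0)*conj(1) + 5*(0)*conj(1)]
      = (1/20)[(2) + (-2) + (1 - sqrt(5)) + (-sqrt(5) - 1) + (1 + sqrt(5)) + (-1 + sqrt(5)) + (0) + (0)] = 0/20 = 0
  <chi_4*chi_6, chi_2> = (1/20)[1*(2)*conj(1) + 1*(-2)*conj(1) + 2*(1/2 - sqrt(5)/2)*conj(1) + 2*(-sqrt(5)/2 - 1/2)*conj(1) + 2*(1/2 + sqrt(5)/2)*conj(1) + 2*(-1/2 + sqrt(5)/2)*conj(1) + 5*(0)*conj(-1) + 5*(0)*conj(-1)]
      = (1/20)[(2) + (-2) + (1 - sqrt(5)) + (-sqrt(5) - 1) + (1 + sqrt(5)) + (-1 + sqrt(5)) + (0) + (0)] = 0/20 = 0
  <chi_4*chi_6, chi_3> = (1/20)[1*(2)*conj(1) + 1*(-2)*conj(-1) + 2*(1/2 - sqrt(5)/2)*conj(-1) + 2*(-sqrt(5)/2 - 1/2)*conj(1) + 2*(1/2 + sqrt(5)/2)*conj(-1) + 2*(-1/2 + sqrt(5)/2)*conj(1) + 5*(0)*conj(1) + 5*(0)*conj(-1)]
      = (1/20)[(2) + (2) + (-1 + sqrt(5)) + (-sqrt(5) - 1) + (-sqrt(5) - 1) + (-1 + sqrt(5)) + (0) + (0)] = 0/20 = 0
  <chi_4*chi_6, chi_4> = (1/20)[1*(2)*conj(1) + 1*(-2)*conj(-1) + 2*(1/2 - sqrt(5)/2)*conj(-1) + 2*(-sqrt(5)/2 - 1/2)*conj(1) + 2*(1/2 + sqrt(5)/2)*conj(-1) + 2*(-1/2 + sqrt(5)/2)*conj(1) + 5*(0)*conj(-1) + 5*(0)*conj(1)]
      = (1/20)[(2) + (2) + (-1 + sqrt(5)) + (-sqrt(5) - 1) + (-sqrt(5) - 1) + (-1 + sqrt(5)) + (0) + (0)] = 0/20 = 0
  <chi_4*chi_6, chi_5> = (1/20)[1*(2)*conj(2) + 1*(-2)*conj(-2) + 2*(1/2 - sqrt(5)/2)*conj(1/2 + sqrt(5)/2) + 2*(-sqrt(5)/2 - 1/2)*conj(-1/2 + sqrt(5)/2) + 2*(1/2 + sqrt(5)/2)*conj(1/2 - sqrt(5)/2) + 2*(-1/2 + sqrt(5)/2)*conj(-sqrt(5)/2 - 1/2) + 5*(0)*conj(0) + 5*(0)*conj(0)]
      = (1/20)[(4) + (4) + (-2) + (-2) + (-2) + (-2) + (0) + (0)] = 0/20 = 0
  <chi_4*chi_6, chi_6> = (1/20)[1*(2)*conj(2) + 1*(-2)*conj(2) + 2*(1/2 - sqrt(5)/2)*conj(-1/2 + sqrt(5)/2) + 2*(-sqrt(5)/2 - 1/2)*conj(-sqrt(5)/2 - 1/2) + 2*(1/2 + sqrt(5)/2)*conj(-sqrt(5)/2 - 1/2) + 2*(-1/2 + sqrt(5)/2)*conj(-1/2 + sqrt(5)/2) + 5*(0)*conj(0) + 5*(0)*conj(0)]
      = (1/20)[(4) + (-4) + (-3 + sqrt(5)) + (sqrt(5) + 3) + (-3 - sqrt(5)) + (3 - sqrt(5)) + (0) + (0)] = 0/20 = 0
  <chi_4*chi_6, chi_7> = (1/20)[1*(2)*conj(2) + 1*(-2)*conj(-2) + 2*(1/2 - sqrt(5)/2)*conj(1/2 - sqrt(5)/2) + 2*(-sqrt(5)/2 - 1/2)*conj(-sqrt(5)/2 - 1/2) + 2*(1/2 + sqrt(5)/2)*conj(1/2 + sqrt(5)/2) + 2*(-1/2 + sqrt(5)/2)*conj(-1/2 + sqrt(5)/2) + 5*(0)*conj(0) + 5*(0)*conj(0)]
      = (1/20)[(4) + (4) + (3 - sqrt(5)) + (sqrt(5) + 3) + (sqrt(5) + 3) + (3 - sqrt(5)) + (0) + (0)] = 20/20 = 1
  <chi_4*chi_6, chi_8> = (1/20)[1*(2)*conj(2) + 1*(-2)*conj(2) + 2*(1/2 - sqrt(5)/2)*conj(-sqrt(5)/2 - 1/2) + 2*(-sqrt(5)/2 - 1/2)*conj(-1/2 + sqrt(5)/2) + 2*(1/2 + sqrt(5)/2)*conj(-1/2 + sqrt(5)/2) + 2*(-1/2 + sqrt(5)/2)*conj(-sqrt(5)/2 - 1/2) + 5*(0)*conj(0) + 5*(0)*conj(0)]
      = (1/20)[(4) + (-4) + (2) + (-2) + (2) + (-2) + (0) + (0)] = 0/20 = 0
Hence the multiplicities are chi_7: 1. Dimension check: dim(chi_4)*dim(chi_6) = 1*2 = 2 and sum (mult * dim) = 1*2 = 2.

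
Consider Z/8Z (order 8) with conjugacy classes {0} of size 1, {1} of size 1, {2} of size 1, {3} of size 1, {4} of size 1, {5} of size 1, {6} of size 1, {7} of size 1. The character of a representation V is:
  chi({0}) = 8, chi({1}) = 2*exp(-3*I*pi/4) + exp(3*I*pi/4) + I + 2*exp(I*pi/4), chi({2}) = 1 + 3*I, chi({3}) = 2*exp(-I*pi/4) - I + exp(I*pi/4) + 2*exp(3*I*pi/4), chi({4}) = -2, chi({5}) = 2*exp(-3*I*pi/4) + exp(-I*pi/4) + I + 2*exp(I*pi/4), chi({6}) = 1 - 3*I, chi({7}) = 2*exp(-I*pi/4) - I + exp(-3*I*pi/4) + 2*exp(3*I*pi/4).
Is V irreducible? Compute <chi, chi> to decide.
Not irreducible (reducible): <chi, chi> = 12 > 1.

Details: <chi, chi> = (1/|G|) sum_C |C| * |chi(C)|^2 = (1/8)[1*|8|^2 + 1*|2*exp(-3*I*pi/4) + exp(3*I*pi/4) + I + 2*exp(I*pi/4)|^2 + 1*|1 + 3*I|^2 + 1*|2*exp(-I*pi/4) - I + exp(I*pi/4) + 2*exp(3*I*pi/4)|^2 + 1*|-2|^2 + 1*|2*exp(-3*I*pi/4) + exp(-I*pi/4) + I + 2*exp(I*pi/4)|^2 + 1*|1 - 3*I|^2 + 1*|2*exp(-I*pi/4) - I + exp(-3*I*pi/4) + 2*exp(3*I*pi/4)|^2]
  = (1/8)[(64) + (2 - 2*exp(3*I*pi/4) + exp(-3*I*pi/4) - exp(-I*pi/4) + 2*exp(I*pi/4)) + (10) + (2 + 2*exp(-3*I*pi/4) - exp(3*I*pi/4) + exp(I*pi/4) - 2*exp(-I*pi/4)) + (4) + (2 + 2*exp(-3*I*pi/4) - exp(3*I*pi/4) + exp(I*pi/4) - 2*exp(-I*pi/4)) + (10) + (2 - 2*exp(3*I*pi/4) + exp(-3*I*pi/4) - exp(-I*pi/4) + 2*exp(I*pi/4))] = 96/8 = 12.
(Exp terms are combined using exp(i*s)*conj(exp(i*t)) = exp(i*(s-t)), and sums of them are collapsed using the identity that for every m > 1 the m distinct m-th roots of unity sum to 0, e.g. 1 + exp(2*I*pi/3) + exp(-2*I*pi/3) = 0.)
A character is irreducible iff <chi, chi> = 1, so this representation is reducible.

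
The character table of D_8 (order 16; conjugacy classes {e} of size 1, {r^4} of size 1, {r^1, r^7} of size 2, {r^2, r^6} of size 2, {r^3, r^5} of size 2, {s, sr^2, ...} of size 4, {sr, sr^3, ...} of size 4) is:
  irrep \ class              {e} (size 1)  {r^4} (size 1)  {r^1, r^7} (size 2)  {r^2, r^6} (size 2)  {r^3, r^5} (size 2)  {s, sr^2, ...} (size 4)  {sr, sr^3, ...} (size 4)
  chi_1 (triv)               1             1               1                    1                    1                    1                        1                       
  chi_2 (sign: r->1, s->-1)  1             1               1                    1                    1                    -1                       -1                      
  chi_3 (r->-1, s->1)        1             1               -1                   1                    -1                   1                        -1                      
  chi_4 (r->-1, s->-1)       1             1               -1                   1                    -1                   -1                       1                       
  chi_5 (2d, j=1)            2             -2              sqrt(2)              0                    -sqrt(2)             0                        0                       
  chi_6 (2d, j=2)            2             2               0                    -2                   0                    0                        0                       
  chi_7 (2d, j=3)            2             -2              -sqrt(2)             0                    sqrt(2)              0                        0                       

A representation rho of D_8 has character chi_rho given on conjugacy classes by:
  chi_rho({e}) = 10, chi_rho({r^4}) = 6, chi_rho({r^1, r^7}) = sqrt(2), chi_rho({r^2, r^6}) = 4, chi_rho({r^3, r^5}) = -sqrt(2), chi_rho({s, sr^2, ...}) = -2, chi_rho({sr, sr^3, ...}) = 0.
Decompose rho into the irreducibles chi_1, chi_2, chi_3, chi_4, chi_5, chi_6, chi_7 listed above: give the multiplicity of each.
Multiplicities: chi_1: 1, chi_2: 2, chi_3: 1, chi_4: 2, chi_5: 1, chi_6: 1, chi_7: 0.

Argument: Use <chi_rho, chi> = (1/|G|) sum_C |C| * chi_rho(C) * conj(chi(C)) with |G| = 16 for each irreducible chi in the table:
  <chi_rho, chi_1> = (1/16)[1*(10)*conj(1) + 1*(6)*conj(1) + 2*(sqrt(2))*conj(1) + 2*(4)*conj(1) + 2*(-sqrt(2))*conj(1) + 4*(-2)*conj(1) + 4*(0)*conj(1)]
      = (1/16)[(10) + (6) + (2*sqrt(2)) + (8) + (-2*sqrt(2)) + (-8) + (0)] = 16/16 = 1
  <chi_rho, chi_2> = (1/16)[1*(10)*conj(1) + 1*(6)*conj(1) + 2*(sqrt(2))*conj(1) + 2*(4)*conj(1) + 2*(-sqrt(2))*conj(1) + 4*(-2)*conj(-1) + 4*(0)*conj(-1)]
      = (1/16)[(10) + (6) + (2*sqrt(2)) + (8) + (-2*sqrt(2)) + (8) + (0)] = 32/16 = 2
  <chi_rho, chi_3> = (1/16)[1*(10)*conj(1) + 1*(6)*conj(1) + 2*(sqrt(2))*conj(-1) + 2*(4)*conj(1) + 2*(-sqrt(2))*conj(-1) + 4*(-2)*conj(1) + 4*(0)*conj(-1)]
      = (1/16)[(10) + (6) + (-2*sqrt(2)) + (8) + (2*sqrt(2)) + (-8) + (0)] = 16/16 = 1
  <chi_rho, chi_4> = (1/16)[1*(10)*conj(1) + 1*(6)*conj(1) + 2*(sqrt(2))*conj(-1) + 2*(4)*conj(1) + 2*(-sqrt(2))*conj(-1) + 4*(-2)*conj(-1) + 4*(0)*conj(1)]
      = (1/16)[(10) + (6) + (-2*sqrt(2)) + (8) + (2*sqrt(2)) + (8) + (0)] = 32/16 = 2
  <chi_rho, chi_5> = (1/16)[1*(10)*conj(2) + 1*(6)*conj(-2) + 2*(sqrt(2))*conj(sqrt(2)) + 2*(4)*conj(0) + 2*(-sqrt(2))*conj(-sqrt(2)) + 4*(-2)*conj(0) + 4*(0)*conj(0)]
      = (1/16)[(20) + (-12) + (4) + (0) + (4) + (0) + (0)] = 16/16 = 1
  <chi_rho, chi_6> = (1/16)[1*(10)*conj(2) + 1*(6)*conj(2) + 2*(sqrt(2))*conj(0) + 2*(4)*conj(-2) + 2*(-sqrt(2))*conj(0) + 4*(-2)*conj(0) + 4*(0)*conj(0)]
      = (1/16)[(20) + (12) + (0) + (-16) + (0) + (0) + (0)] = 16/16 = 1
  <chi_rho, chi_7> = (1/16)[1*(10)*conj(2) + 1*(6)*conj(-2) + 2*(sqrt(2))*conj(-sqrt(2)) + 2*(4)*conj(0) + 2*(-sqrt(2))*conj(sqrt(2)) + 4*(-2)*conj(0) + 4*(0)*conj(0)]
      = (1/16)[(20) + (-12) + (-4) + (0) + (-4) + (0) + (0)] = 0/16 = 0
Dimension check: dim(rho) = sum (mult * dim) = 1*1 + 2*1 + 1*1 + 2*1 + 1*2 + 1*2 + 0*2 = 10 = chi_rho(e) = 10.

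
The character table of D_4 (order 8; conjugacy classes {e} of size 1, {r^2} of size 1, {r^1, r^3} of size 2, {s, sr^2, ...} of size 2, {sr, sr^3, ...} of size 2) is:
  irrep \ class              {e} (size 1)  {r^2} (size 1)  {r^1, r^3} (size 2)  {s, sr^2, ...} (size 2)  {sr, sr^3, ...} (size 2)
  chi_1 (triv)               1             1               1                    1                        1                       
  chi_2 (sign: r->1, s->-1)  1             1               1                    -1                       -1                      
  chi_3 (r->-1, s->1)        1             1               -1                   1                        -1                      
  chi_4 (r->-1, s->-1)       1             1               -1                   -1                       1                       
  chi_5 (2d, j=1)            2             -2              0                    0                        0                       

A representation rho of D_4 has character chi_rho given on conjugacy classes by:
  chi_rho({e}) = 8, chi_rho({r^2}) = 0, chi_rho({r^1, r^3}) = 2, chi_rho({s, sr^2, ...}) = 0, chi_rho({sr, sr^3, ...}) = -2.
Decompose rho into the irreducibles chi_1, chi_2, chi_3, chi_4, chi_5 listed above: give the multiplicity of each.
Multiplicities: chi_1: 1, chi_2: 2, chi_3: 1, chi_4: 0, chi_5: 2.

Why: Use <chi_rho, chi> = (1/|G|) sum_C |C| * chi_rho(C) * conj(chi(C)) with |G| = 8 for each irreducible chi in the table:
  <chi_rho, chi_1> = (1/8)[1*(8)*conj(1) + 1*(0)*conj(1) + 2*(2)*conj(1) + 2*(0)*conj(1) + 2*(-2)*conj(1)]
      = (1/8)[(8) + (0) + (4) + (0) + (-4)] = 8/8 = 1
  <chi_rho, chi_2> = (1/8)[1*(8)*conj(1) + 1*(0)*conj(1) + 2*(2)*conj(1) + 2*(0)*conj(-1) + 2*(-2)*conj(-1)]
      = (1/8)[(8) + (0) + (4) + (0) + (4)] = 16/8 = 2
  <chi_rho, chi_3> = (1/8)[1*(8)*conj(1) + 1*(0)*conj(1) + 2*(2)*conj(-1) + 2*(0)*conj(1) + 2*(-2)*conj(-1)]
      = (1/8)[(8) + (0) + (-4) + (0) + (4)] = 8/8 = 1
  <chi_rho, chi_4> = (1/8)[1*(8)*conj(1) + 1*(0)*conj(1) + 2*(2)*conj(-1) + 2*(0)*conj(-1) + 2*(-2)*conj(1)]
      = (1/8)[(8) + (0) + (-4) + (0) + (-4)] = 0/8 = 0
  <chi_rho, chi_5> = (1/8)[1*(8)*conj(2) + 1*(0)*conj(-2) + 2*(2)*conj(0) + 2*(0)*conj(0) + 2*(-2)*conj(0)]
      = (1/8)[(16) + (0) + (0) + (0) + (0)] = 16/8 = 2
Dimension check: dim(rho) = sum (mult * dim) = 1*1 + 2*1 + 1*1 + 0*1 + 2*2 = 8 = chi_rho(e) = 8.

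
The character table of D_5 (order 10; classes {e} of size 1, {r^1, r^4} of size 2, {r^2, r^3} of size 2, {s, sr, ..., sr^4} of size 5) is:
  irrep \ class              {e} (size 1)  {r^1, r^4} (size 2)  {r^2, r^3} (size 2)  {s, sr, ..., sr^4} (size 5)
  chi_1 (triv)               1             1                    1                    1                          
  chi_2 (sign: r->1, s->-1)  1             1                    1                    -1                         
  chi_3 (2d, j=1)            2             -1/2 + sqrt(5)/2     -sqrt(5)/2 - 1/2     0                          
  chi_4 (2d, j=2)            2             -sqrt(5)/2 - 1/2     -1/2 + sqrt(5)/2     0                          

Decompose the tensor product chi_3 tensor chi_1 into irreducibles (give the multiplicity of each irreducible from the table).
chi_3 tensor chi_1 = chi_3 (all other irreducibles have multiplicity 0).

Why: The character of a tensor product is the pointwise product (chi_3 * chi_1)(C) = chi_3(C) * chi_1(C):
  {e}: (2)*(1), {r^1, r^4}: (-1/2 + sqrt(5)/2)*(1), {r^2, r^3}: (-sqrt(5)/2 - 1/2)*(1), {s, sr, ..., sr^4}: (0)*(1)
so (chi_3 * chi_1) takes values
  {e} -> 2, {r^1, r^4} -> -1/2 + sqrt(5)/2, {r^2, r^3} -> -sqrt(5)/2 - 1/2, {s, sr, ..., sr^4} -> 0.
Now take the inner product of this character with each irreducible chi from the table, <chi_3*chi_1, chi> = (1/10) sum_C |C| (chi_3*chi_1)(C) conj(chi(C)):
  <chi_3*chi_1, chi_1> = (1/10)[1*(2)*conj(1) + 2*(-1/2 + sqrt(5)/2)*conj(1) + 2*(-sqrt(5)/2 - 1/2)*conj(1) + 5*(0)*conj(1)]
      = (1/10)[(2) + (-1 + sqrt(5)) + (-sqrt(5) - 1) + (0)] = 0/10 = 0
  <chi_3*chi_1, chi_2> = (1/10)[1*(2)*conj(1) + 2*(-1/2 + sqrt(5)/2)*conj(1) + 2*(-sqrt(5)/2 - 1/2)*conj(1) + 5*(0)*conj(-1)]
      = (1/10)[(2) + (-1 + sqrt(5)) + (-sqrt(5) - 1) + (0)] = 0/10 = 0
  <chi_3*chi_1, chi_3> = (1/10)[1*(2)*conj(2) + 2*(-1/2 + sqrt(5)/2)*conj(-1/2 + sqrt(5)/2) + 2*(-sqrt(5)/2 - 1/2)*conj(-sqrt(5)/2 - 1/2) + 5*(0)*conj(0)]
      = (1/10)[(4) + (3 - sqrt(5)) + (sqrt(5) + 3) + (0)] = 10/10 = 1
  <chi_3*chi_1, chi_4> = (1/10)[1*(2)*conj(2) + 2*(-1/2 + sqrt(5)/2)*conj(-sqrt(5)/2 - 1/2) + 2*(-sqrt(5)/2 - 1/2)*conj(-1/2 + sqrt(5)/2) + 5*(0)*conj(0)]
      = (1/10)[(4) + (-2) + (-2) + (0)] = 0/10 = 0
Hence the multiplicities are chi_3: 1. Dimension check: dim(chi_3)*dim(chi_1) = 2*1 = 2 and sum (mult * dim) = 1*2 = 2.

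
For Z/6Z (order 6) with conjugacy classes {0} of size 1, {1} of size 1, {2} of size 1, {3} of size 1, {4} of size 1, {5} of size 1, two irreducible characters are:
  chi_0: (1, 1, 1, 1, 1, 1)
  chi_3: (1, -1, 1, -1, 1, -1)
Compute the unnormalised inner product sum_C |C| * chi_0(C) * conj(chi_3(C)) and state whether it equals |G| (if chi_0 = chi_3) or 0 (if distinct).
Sum = 0; so <chi_0, chi_3> = 0 (distinct irreducibles are orthogonal).

Justification: Compute term by term over conjugacy classes (|C| * chi_0(C) * conj(chi_3(C))):
  1*(1)*conj(1) + 1*(1)*conj(-1) + 1*(1)*conj(1) + 1*(1)*conj(-1) + 1*(1)*conj(1) + 1*(1)*conj(-1)
  = (1) + (-1) + (1) + (-1) + (1) + (-1)
  = 0.
(Exp terms are combined using exp(i*s)*conj(exp(i*t)) = exp(i*(s-t)), and sums of them are collapsed using the identity that for every m > 1 the m distinct m-th roots of unity sum to 0, e.g. 1 + exp(2*I*pi/3) + exp(-2*I*pi/3) = 0.)
Dividing by |G| = 6 gives 0/6 = 0, matching the row-orthogonality relation <chi_0, chi_3> = [chi_0 = chi_3].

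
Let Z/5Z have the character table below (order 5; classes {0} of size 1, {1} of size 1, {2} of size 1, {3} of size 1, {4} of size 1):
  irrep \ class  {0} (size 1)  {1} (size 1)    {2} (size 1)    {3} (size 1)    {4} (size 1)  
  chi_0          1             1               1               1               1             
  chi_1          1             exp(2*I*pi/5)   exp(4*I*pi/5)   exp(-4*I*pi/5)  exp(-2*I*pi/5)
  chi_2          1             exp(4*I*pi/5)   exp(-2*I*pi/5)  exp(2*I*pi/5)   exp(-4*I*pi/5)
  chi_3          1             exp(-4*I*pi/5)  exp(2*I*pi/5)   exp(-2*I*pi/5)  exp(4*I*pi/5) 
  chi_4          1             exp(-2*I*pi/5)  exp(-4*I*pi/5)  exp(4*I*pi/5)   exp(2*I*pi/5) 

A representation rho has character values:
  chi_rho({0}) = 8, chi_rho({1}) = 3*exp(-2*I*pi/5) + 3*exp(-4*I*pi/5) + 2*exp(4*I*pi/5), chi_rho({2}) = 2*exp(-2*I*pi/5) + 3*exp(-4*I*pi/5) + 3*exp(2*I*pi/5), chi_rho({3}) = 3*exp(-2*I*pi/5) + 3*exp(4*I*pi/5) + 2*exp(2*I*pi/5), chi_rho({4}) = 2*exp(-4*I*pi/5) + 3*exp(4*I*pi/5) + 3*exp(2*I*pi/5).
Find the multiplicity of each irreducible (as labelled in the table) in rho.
Multiplicities: chi_0: 0, chi_1: 0, chi_2: 2, chi_3: 3, chi_4: 3.

Proof sketch: Use <chi_rho, chi> = (1/|G|) sum_C |C| * chi_rho(C) * conj(chi(C)) with |G| = 5 for each irreducible chi in the table:
  <chi_rho, chi_0> = (1/5)[1*(8)*conj(1) + 1*(3*exp(-2*I*pi/5) + 3*exp(-4*I*pi/5) + 2*exp(4*I*pi/5))*conj(1) + 1*(2*exp(-2*I*pi/5) + 3*exp(-4*I*pi/5) + 3*exp(2*I*pi/5))*conj(1) + 1*(3*exp(-2*I*pi/5) + 3*exp(4*I*pi/5) + 2*exp(2*I*pi/5))*conj(1) + 1*(2*exp(-4*I*pi/5) + 3*exp(4*I*pi/5) + 3*exp(2*I*pi/5))*conj(1)]
      = (1/5)[(8) + (3*exp(-2*I*pi/5) + 3*exp(-4*I*pi/5) + 2*exp(4*I*pi/5)) + (2*exp(-2*I*pi/5) + 3*exp(-4*I*pi/5) + 3*exp(2*I*pi/5)) + (3*exp(-2*I*pi/5) + 3*exp(4*I*pi/5) + 2*exp(2*I*pi/5)) + (2*exp(-4*I*pi/5) + 3*exp(4*I*pi/5) + 3*exp(2*I*pi/5))] = 0/5 = 0
  <chi_rho, chi_1> = (1/5)[1*(8)*conj(1) + 1*(3*exp(-2*I*pi/5) + 3*exp(-4*I*pi/5) + 2*exp(4*I*pi/5))*conj(exp(2*I*pi/5)) + 1*(2*exp(-2*I*pi/5) + 3*exp(-4*I*pi/5) + 3*exp(2*I*pi/5))*conj(exp(4*I*pi/5)) + 1*(3*exp(-2*I*pi/5) + 3*exp(4*I*pi/5) + 2*exp(2*I*pi/5))*conj(exp(-4*I*pi/5)) + 1*(2*exp(-4*I*pi/5) + 3*exp(4*I*pi/5) + 3*exp(2*I*pi/5))*conj(exp(-2*I*pi/5))]
      = (1/5)[(8) + (3*exp(-4*I*pi/5) + 3*exp(4*I*pi/5) + 2*exp(2*I*pi/5)) + (3*exp(-2*I*pi/5) + 2*exp(4*I*pi/5) + 3*exp(2*I*pi/5)) + (3*exp(-2*I*pi/5) + 2*exp(-4*I*pi/5) + 3*exp(2*I*pi/5)) + (2*exp(-2*I*pi/5) + 3*exp(-4*I*pi/5) + 3*exp(4*I*pi/5))] = 0/5 = 0
  <chi_rho, chi_2> = (1/5)[1*(8)*conj(1) + 1*(3*exp(-2*I*pi/5) + 3*exp(-4*I*pi/5) + 2*exp(4*I*pi/5))*conj(exp(4*I*pi/5)) + 1*(2*exp(-2*I*pi/5) + 3*exp(-4*I*pi/5) + 3*exp(2*I*pi/5))*conj(exp(-2*I*pi/5)) + 1*(3*exp(-2*I*pi/5) + 3*exp(4*I*pi/5) + 2*exp(2*I*pi/5))*conj(exp(2*I*pi/5)) + 1*(2*exp(-4*I*pi/5) + 3*exp(4*I*pi/5) + 3*exp(2*I*pi/5))*conj(exp(-4*I*pi/5))]
      = (1/5)[(8) + (2 + 3*exp(4*I*pi/5) + 3*exp(2*I*pi/5)) + (2 + 3*exp(-2*I*pi/5) + 3*exp(4*I*pi/5)) + (2 + 3*exp(-4*I*pi/5) + 3*exp(2*I*pi/5)) + (2 + 3*exp(-2*I*pi/5) + 3*exp(-4*I*pi/5))] = 10/5 = 2
  <chi_rho, chi_3> = (1/5)[1*(8)*conj(1) + 1*(3*exp(-2*I*pi/5) + 3*exp(-4*I*pi/5) + 2*exp(4*I*pi/5))*conj(exp(-4*I*pi/5)) + 1*(2*exp(-2*I*pi/5) + 3*exp(-4*I*pi/5) + 3*exp(2*I*pi/5))*conj(exp(2*I*pi/5)) + 1*(3*exp(-2*I*pi/5) + 3*exp(4*I*pi/5) + 2*exp(2*I*pi/5))*conj(exp(-2*I*pi/5)) + 1*(2*exp(-4*I*pi/5) + 3*exp(4*I*pi/5) + 3*exp(2*I*pi/5))*conj(exp(4*I*pi/5))]
      = (1/5)[(8) + (3 + 2*exp(-2*I*pi/5) + 3*exp(2*I*pi/5)) + (3 + 2*exp(-4*I*pi/5) + 3*exp(4*I*pi/5)) + (3 + 3*exp(-4*I*pi/5) + 2*exp(4*I*pi/5)) + (3 + 3*exp(-2*I*pi/5) + 2*exp(2*I*pi/5))] = 15/5 = 3
  <chi_rho, chi_4> = (1/5)[1*(8)*conj(1) + 1*(3*exp(-2*I*pi/5) + 3*exp(-4*I*pi/5) + 2*exp(4*I*pi/5))*conj(exp(-2*I*pi/5)) + 1*(2*exp(-2*I*pi/5) + 3*exp(-4*I*pi/5) + 3*exp(2*I*pi/5))*conj(exp(-4*I*pi/5)) + 1*(3*exp(-2*I*pi/5) + 3*exp(4*I*pi/5) + 2*exp(2*I*pi/5))*conj(exp(4*I*pi/5)) + 1*(2*exp(-4*I*pi/5) + 3*exp(4*I*pi/5) + 3*exp(2*I*pi/5))*conj(exp(2*I*pi/5))]
      = (1/5)[(8) + (3 + 3*exp(-2*I*pi/5) + 2*exp(-4*I*pi/5)) + (3 + 3*exp(-4*I*pi/5) + 2*exp(2*I*pi/5)) + (3 + 2*exp(-2*I*pi/5) + 3*exp(4*I*pi/5)) + (3 + 2*exp(4*I*pi/5) + 3*exp(2*I*pi/5))] = 15/5 = 3
(Exp terms are combined using exp(i*s)*conj(exp(i*t)) = exp(i*(s-t)), and sums of them are collapsed using the identity that for every m > 1 the m distinct m-th roots of unity sum to 0, e.g. 1 + exp(2*I*pi/3) + exp(-2*I*pi/3) = 0.)
Dimension check: dim(rho) = sum (mult * dim) = 0*1 + 0*1 + 2*1 + 3*1 + 3*1 = 8 = chi_rho(e) = 8.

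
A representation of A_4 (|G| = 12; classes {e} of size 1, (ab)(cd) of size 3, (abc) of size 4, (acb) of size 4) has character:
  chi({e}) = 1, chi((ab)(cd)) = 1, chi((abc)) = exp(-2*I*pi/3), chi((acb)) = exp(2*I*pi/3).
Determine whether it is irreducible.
Irreducible: <chi, chi> = 1.

Justification: <chi, chi> = (1/|G|) sum_C |C| * |chi(C)|^2 = (1/12)[1*|1|^2 + 3*|1|^2 + 4*|exp(-2*I*pi/3)|^2 + 4*|exp(2*I*pi/3)|^2]
  = (1/12)[(1) + (3) + (4) + (4)] = 12/12 = 1.
(Exp terms are combined using exp(i*s)*conj(exp(i*t)) = exp(i*(s-t)), and sums of them are collapsed using the identity that for every m > 1 the m distinct m-th roots of unity sum to 0, e.g. 1 + exp(2*I*pi/3) + exp(-2*I*pi/3) = 0.)
A character is irreducible iff <chi, chi> = 1, so this representation is irreducible.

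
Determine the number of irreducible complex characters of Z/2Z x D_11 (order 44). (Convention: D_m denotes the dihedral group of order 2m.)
14

Argument: The number of irreducible complex representations of a finite group equals its number of conjugacy classes. For a direct product, #classes(G x H) = #classes(G) * #classes(H). Z/2Z has 2 classes (abelian), D_11 has 7 classes, so 2 * 7 = 14, so Z/2Z x D_11 (order 44) has exactly 14 irreducible complex representations.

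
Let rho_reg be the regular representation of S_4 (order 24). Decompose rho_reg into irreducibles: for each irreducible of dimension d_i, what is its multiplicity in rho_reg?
Each irreducible V_i of dimension d_i appears with multiplicity d_i, i.e. rho_reg = (direct sum over all irreducibles V_i) d_i V_i. The irreducible dimensions for S_4 are 1, 1, 2, 3, 3: 2 irreducibles of dimension 1, each with multiplicity 1; 1 irreducible of dimension 2, with multiplicity 2; 2 irreducibles of dimension 3, each with multiplicity 3. Total dimension 2*1*1 + 1*2*2 + 2*3*3 = 24 = |G|.

Solution. General theorem: in the regular representation of a finite group G, each irreducible appears with multiplicity equal to its dimension. Check: dim(rho_reg) = sum d_i^2 = 1 + 1 + 4 + 9 + 9 = 24 = |G|.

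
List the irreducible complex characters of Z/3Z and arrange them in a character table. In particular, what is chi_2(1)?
Character table of Z/3Z (irreps indexed chi_0,...,chi_2 with chi_k(m) = zeta_3^(k*m), zeta_3 = exp(2*pi*i/3)):
  irrep \ class  {0} (size 1)  {1} (size 1)    {2} (size 1)  
  chi_0          1             1               1             
  chi_1          1             exp(2*I*pi/3)   exp(-2*I*pi/3)
  chi_2          1             exp(-2*I*pi/3)  exp(2*I*pi/3) 

Spot check: chi_2(1) = zeta_3^(2*1) = zeta_3^2 = exp(-2*I*pi/3).

Proof sketch: Z/3Z is abelian, so all 3 irreducible complex representations are 1-dimensional. They are given by chi_k(m) = zeta_3^(k*m) for k = 0,...,2. Row orthogonality: sum_m chi_k(m) conj(chi_l(m)) = 3 * [k = l].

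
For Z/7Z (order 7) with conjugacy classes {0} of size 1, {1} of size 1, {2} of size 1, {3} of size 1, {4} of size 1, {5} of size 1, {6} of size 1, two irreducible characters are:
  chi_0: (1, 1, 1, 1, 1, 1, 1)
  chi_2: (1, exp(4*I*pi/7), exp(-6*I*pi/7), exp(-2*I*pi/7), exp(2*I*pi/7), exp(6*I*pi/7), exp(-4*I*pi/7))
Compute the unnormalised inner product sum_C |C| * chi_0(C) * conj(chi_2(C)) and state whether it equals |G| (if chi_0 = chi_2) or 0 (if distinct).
Sum = 0; so <chi_0, chi_2> = 0 (distinct irreducibles are orthogonal).

Argument: Compute term by term over conjugacy classes (|C| * chi_0(C) * conj(chi_2(C))):
  1*(1)*conj(1) + 1*(1)*conj(exp(4*I*pi/7)) + 1*(1)*conj(exp(-6*I*pi/7)) + 1*(1)*conj(exp(-2*I*pi/7)) + 1*(1)*conj(exp(2*I*pi/7)) + 1*(1)*conj(exp(6*I*pi/7)) + 1*(1)*conj(exp(-4*I*pi/7))
  = (1) + (exp(-4*I*pi/7)) + (exp(6*I*pi/7)) + (exp(2*I*pi/7)) + (exp(-2*I*pi/7)) + (exp(-6*I*pi/7)) + (exp(4*I*pi/7))
  = 0.
(Exp terms are combined using exp(i*s)*conj(exp(i*t)) = exp(i*(s-t)), and sums of them are collapsed using the identity that for every m > 1 the m distinct m-th roots of unity sum to 0, e.g. 1 + exp(2*I*pi/3) + exp(-2*I*pi/3) = 0.)
Dividing by |G| = 7 gives 0/7 = 0, matching the row-orthogonality relation <chi_0, chi_2> = [chi_0 = chi_2].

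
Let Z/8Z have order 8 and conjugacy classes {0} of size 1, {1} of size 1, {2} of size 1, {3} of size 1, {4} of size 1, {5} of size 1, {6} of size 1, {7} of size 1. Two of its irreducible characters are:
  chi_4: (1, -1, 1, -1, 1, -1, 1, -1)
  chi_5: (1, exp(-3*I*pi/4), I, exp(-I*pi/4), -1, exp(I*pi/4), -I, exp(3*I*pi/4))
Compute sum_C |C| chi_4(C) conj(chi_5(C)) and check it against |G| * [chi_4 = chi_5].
Sum = 0; so <chi_4, chi_5> = 0 (distinct irreducibles are orthogonal).

Proof sketch: Compute term by term over conjugacy classes (|C| * chi_4(C) * conj(chi_5(C))):
  1*(1)*conj(1) + 1*(-1)*conj(exp(-3*I*pi/4)) + 1*(1)*conj(I) + 1*(-1)*conj(exp(-I*pi/4)) + 1*(1)*conj(-1) + 1*(-1)*conj(exp(I*pi/4)) + 1*(1)*conj(-I) + 1*(-1)*conj(exp(3*I*pi/4))
  = (1) + (-exp(3*I*pi/4)) + (-I) + (-exp(I*pi/4)) + (-1) + (-exp(-I*pi/4)) + (I) + (-exp(-3*I*pi/4))
  = 0.
(Exp terms are combined using exp(i*s)*conj(exp(i*t)) = exp(i*(s-t)), and sums of them are collapsed using the identity that for every m > 1 the m distinct m-th roots of unity sum to 0, e.g. 1 + exp(2*I*pi/3) + exp(-2*I*pi/3) = 0.)
Dividing by |G| = 8 gives 0/8 = 0, matching the row-orthogonality relation <chi_4, chi_5> = [chi_4 = chi_5].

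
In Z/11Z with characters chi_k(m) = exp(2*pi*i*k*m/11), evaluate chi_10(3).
chi_10(3) = zeta_11^30 = exp(-6*I*pi/11)

chi_10(3) = zeta_11^(10*3) = zeta_11^30. Since zeta_11^11 = 1, this equals zeta_11^8 = exp(2*pi*i*8/11) = exp(-6*I*pi/11).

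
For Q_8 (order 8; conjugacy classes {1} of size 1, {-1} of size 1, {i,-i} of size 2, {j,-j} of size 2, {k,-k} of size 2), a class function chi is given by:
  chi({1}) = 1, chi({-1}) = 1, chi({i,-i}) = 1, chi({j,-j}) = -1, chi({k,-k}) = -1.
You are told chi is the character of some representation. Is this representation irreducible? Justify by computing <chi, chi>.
Irreducible: <chi, chi> = 1.

Working: <chi, chi> = (1/|G|) sum_C |C| * |chi(C)|^2 = (1/8)[1*|1|^2 + 1*|1|^2 + 2*|1|^2 + 2*|-1|^2 + 2*|-1|^2]
  = (1/8)[(1) + (1) + (2) + (2) + (2)] = 8/8 = 1.
A character is irreducible iff <chi, chi> = 1, so this representation is irreducible.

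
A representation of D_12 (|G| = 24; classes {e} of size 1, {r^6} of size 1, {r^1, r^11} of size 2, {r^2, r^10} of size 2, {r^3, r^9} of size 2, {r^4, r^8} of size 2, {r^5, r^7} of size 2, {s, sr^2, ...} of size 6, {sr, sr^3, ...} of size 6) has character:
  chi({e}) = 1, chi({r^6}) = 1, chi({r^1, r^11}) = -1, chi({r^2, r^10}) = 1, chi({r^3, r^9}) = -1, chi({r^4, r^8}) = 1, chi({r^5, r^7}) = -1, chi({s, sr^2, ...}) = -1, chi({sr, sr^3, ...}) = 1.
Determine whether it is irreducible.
Irreducible: <chi, chi> = 1.

Why: <chi, chi> = (1/|G|) sum_C |C| * |chi(C)|^2 = (1/24)[1*|1|^2 + 1*|1|^2 + 2*|-1|^2 + 2*|1|^2 + 2*|-1|^2 + 2*|1|^2 + 2*|-1|^2 + 6*|-1|^2 + 6*|1|^2]
  = (1/24)[(1) + (1) + (2) + (2) + (2) + (2) + (2) + (6) + (6)] = 24/24 = 1.
A character is irreducible iff <chi, chi> = 1, so this representation is irreducible.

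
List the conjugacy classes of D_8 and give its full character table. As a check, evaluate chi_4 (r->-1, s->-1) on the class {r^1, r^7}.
Conjugacy classes: {e} of size 1, {r^4} of size 1, {r^1, r^7} of size 2, {r^2, r^6} of size 2, {r^3, r^5} of size 2, {s, sr^2, ...} of size 4, {sr, sr^3, ...} of size 4.
Character table:
  irrep \ class              {e} (size 1)  {r^4} (size 1)  {r^1, r^7} (size 2)  {r^2, r^6} (size 2)  {r^3, r^5} (size 2)  {s, sr^2, ...} (size 4)  {sr, sr^3, ...} (size 4)
  chi_1 (triv)               1             1               1                    1                    1                    1                        1                       
  chi_2 (sign: r->1, s->-1)  1             1               1                    1                    1                    -1                       -1                      
  chi_3 (r->-1, s->1)        1             1               -1                   1                    -1                   1                        -1                      
  chi_4 (r->-1, s->-1)       1             1               -1                   1                    -1                   -1                       1                       
  chi_5 (2d, j=1)            2             -2              sqrt(2)              0                    -sqrt(2)             0                        0                       
  chi_6 (2d, j=2)            2             2               0                    -2                   0                    0                        0                       
  chi_7 (2d, j=3)            2             -2              -sqrt(2)             0                    sqrt(2)              0                        0                       

Spot check: chi_4 (r->-1, s->-1) on {r^1, r^7} = -1.

D_8 has order 2*8 = 16 with 7 conjugacy classes, hence 7 irreducibles. Sum of squared dims 1 + 1 + 1 + 1 + 4 + 4 + 4 = 16 = |G|. Linear characters come from the abelianisation; the 2-dimensional irreps have character r^k -> 2*cos(2*pi*j*k/8), reflections -> 0.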